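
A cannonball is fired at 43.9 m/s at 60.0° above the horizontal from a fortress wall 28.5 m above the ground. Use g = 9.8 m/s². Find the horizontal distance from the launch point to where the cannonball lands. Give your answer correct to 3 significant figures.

185 m

Components: v_x = 43.9 cos 60.0° = 21.95 m/s, v_y = 43.9 sin 60.0° = 38.02 m/s.
Vertical: 0 = 28.5 + 38.02 t − ½(9.8) t² ⇒ 4.900 t² − 38.02 t − 28.5 = 0.
t = [38.02 + √(1446 + 558.6)] / 9.800 = 8.448 s.
Horizontal: R = v_x · t = 21.95 × 8.448 = 185 m.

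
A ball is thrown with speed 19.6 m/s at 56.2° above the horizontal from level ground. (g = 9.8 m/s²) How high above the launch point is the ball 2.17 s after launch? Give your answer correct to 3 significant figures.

12.3 m

v_y0 = 19.6 sin 56.2° = 16.29 m/s.
y(t) = v_y0 t − ½ g t² = 16.29×2.17 − 4.900×2.17² = 12.3 m.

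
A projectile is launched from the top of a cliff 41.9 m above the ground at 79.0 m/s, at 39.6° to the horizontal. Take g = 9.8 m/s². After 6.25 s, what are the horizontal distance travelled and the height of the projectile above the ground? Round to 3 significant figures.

v_x = 79.0 cos 39.6° = 60.87 m/s; v_y0 = 79.0 sin 39.6° = 50.36 m/s.
x = v_x t = 60.87 × 6.25 = 380 m.
y = 41.9 + v_y0 t − ½ g t² = 165 m.

x = 380 m, y = 165 m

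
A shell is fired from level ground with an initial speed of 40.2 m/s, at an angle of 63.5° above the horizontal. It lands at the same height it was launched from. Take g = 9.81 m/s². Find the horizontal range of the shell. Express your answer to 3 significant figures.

132 m

For level ground, R = v₀² sin(2θ) / g.
sin(2 × 63.5°) = sin 127.0° = 0.7986.
R = (40.2)² × 0.7986 / 9.81 = 132 m.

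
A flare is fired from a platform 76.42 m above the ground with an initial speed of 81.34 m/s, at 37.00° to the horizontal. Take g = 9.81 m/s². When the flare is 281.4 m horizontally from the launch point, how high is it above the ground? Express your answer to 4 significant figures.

196.4 m

v_x = 81.34 cos 37.00° = 64.961 m/s, v_y0 = 81.34 sin 37.00° = 48.952 m/s.
Time to reach x = 281.4 m: t = x / v_x = 281.4 / 64.961 = 4.3318 s.
y = 76.42 + v_y0 t − ½ g t² = 76.42 + 48.952×4.3318 − 4.905×4.3318² = 196.4 m.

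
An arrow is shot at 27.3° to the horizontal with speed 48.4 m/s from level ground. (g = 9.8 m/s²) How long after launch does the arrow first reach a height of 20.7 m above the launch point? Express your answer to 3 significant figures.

1.31 s

v_y0 = 48.4 sin 27.3° = 22.20 m/s.
Set y = v_y0 t − ½ g t² = 20.7: 4.900 t² − 22.20 t + 20.7 = 0.
t = [22.20 ± √(492.8 − 405.7)] / 9.8 = (22.20 ± 9.333) / 9.8, giving t = 1.31 s or t = 3.22 s.
The arrow is on the way up at the first time, so t = 1.31 s.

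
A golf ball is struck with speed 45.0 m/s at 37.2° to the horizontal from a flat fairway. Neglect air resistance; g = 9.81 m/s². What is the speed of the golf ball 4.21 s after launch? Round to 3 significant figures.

v_x = 45.0 cos 37.2° = 35.84 m/s (constant).
v_y(t) = 45.0 sin 37.2° − g t = 27.21 − 9.81 × 4.21 = -14.09 m/s.
Speed = √(v_x² + v_y²) = √(1285 + 198.5) = 38.5 m/s.

38.5 m/s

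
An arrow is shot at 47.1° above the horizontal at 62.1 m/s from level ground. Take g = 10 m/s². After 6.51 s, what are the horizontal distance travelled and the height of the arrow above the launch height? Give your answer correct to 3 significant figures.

x = 275 m, y = 84.2 m

v_x = 62.1 cos 47.1° = 42.27 m/s; v_y0 = 62.1 sin 47.1° = 45.49 m/s.
x = v_x t = 42.27 × 6.51 = 275 m.
y = v_y0 t − ½ g t² = 45.49×6.51 − 5.000×6.51² = 84.2 m.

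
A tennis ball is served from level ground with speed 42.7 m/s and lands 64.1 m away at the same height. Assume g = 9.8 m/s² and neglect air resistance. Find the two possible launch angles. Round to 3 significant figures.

10.1° and 79.9°

Level-ground range: R = v₀² sin(2θ)/g ⇒ sin 2θ = R g / v₀² = 64.1×9.8/42.7² = 0.3445.
2θ = arcsin(0.3445) = 20.15° or 180° − 20.15° = 159.85°.
So θ = 10.1° or θ = 79.9°.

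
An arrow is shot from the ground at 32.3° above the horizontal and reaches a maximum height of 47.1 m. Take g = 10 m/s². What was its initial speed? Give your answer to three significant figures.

57.4 m/s

At maximum height v_y = 0, so (v₀ sin θ)² = 2 g H.
v₀ sin 32.3° = √(2 × 10 × 47.1) = 30.69 m/s.
v₀ = 30.69 / sin 32.3° = 30.69 / 0.5344 = 57.4 m/s.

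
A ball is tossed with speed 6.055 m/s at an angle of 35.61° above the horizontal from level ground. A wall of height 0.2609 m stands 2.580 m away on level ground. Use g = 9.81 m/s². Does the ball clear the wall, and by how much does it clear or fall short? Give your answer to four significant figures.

Yes — it clears the wall by 0.2396 m.

v_x = 6.055 cos 35.61° = 4.9227 m/s; v_y0 = 6.055 sin 35.61° = 3.5256 m/s.
Time to reach the wall: t = 2.580 / 4.9227 = 0.52410 s.
Height at that point: y = 3.5256×0.52410 − 4.905×0.52410² = 0.50046 m.
That is 0.50046 − 0.2609 = 0.2396 m above the top of the wall, so the ball clears it.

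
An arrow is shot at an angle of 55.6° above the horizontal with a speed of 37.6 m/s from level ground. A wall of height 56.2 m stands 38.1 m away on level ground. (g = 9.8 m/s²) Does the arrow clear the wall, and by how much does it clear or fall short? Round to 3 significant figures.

No — it falls 16.3 m short of clearing the wall.

v_x = 37.6 cos 55.6° = 21.24 m/s; v_y0 = 37.6 sin 55.6° = 31.02 m/s.
Time to reach the wall: t = 38.1 / 21.24 = 1.794 s.
Height at that point: y = 31.02×1.794 − 4.900×1.794² = 39.88 m.
That is 56.2 − 39.88 = 16.3 m below the top of the wall, so the arrow does not clear it.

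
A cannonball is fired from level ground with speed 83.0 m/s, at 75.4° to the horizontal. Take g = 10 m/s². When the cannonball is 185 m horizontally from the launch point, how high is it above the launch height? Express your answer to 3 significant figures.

v_x = 83.0 cos 75.4° = 20.92 m/s, v_y0 = 83.0 sin 75.4° = 80.32 m/s.
Time to reach x = 185 m: t = x / v_x = 185 / 20.92 = 8.843 s.
y = v_y0 t − ½ g t² = 80.32×8.843 − 5.000×8.843² = 319 m.

319 m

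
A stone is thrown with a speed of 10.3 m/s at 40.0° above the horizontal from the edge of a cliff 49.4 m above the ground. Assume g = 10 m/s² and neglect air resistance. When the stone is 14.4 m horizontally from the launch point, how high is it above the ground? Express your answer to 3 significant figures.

44.8 m

v_x = 10.3 cos 40.0° = 7.890 m/s, v_y0 = 10.3 sin 40.0° = 6.621 m/s.
Time to reach x = 14.4 m: t = x / v_x = 14.4 / 7.890 = 1.825 s.
y = 49.4 + v_y0 t − ½ g t² = 49.4 + 6.621×1.825 − 5.000×1.825² = 44.8 m.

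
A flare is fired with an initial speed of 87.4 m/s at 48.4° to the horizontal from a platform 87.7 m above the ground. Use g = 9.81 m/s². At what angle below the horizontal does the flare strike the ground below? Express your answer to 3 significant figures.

v_x = 87.4 cos 48.4° = 58.03 m/s.
At impact |v_y| = √(v_y0² + 2 g h) = √(65.36² + 2×9.81×87.7) = 77.41 m/s.
Angle below horizontal = arctan(|v_y| / v_x) = arctan(77.41 / 58.03) = 53.1°.

53.1°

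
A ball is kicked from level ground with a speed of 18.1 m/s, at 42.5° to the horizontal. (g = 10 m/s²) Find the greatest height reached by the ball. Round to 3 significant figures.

7.48 m

Vertical component of launch velocity: v_y = 18.1 sin 42.5° = 12.23 m/s.
At the highest point the vertical velocity is zero, so v_y² = 2 g h_max.
h_max = (12.23)² / (2 × 10) = 149.6 / 20.00 = 7.48 m.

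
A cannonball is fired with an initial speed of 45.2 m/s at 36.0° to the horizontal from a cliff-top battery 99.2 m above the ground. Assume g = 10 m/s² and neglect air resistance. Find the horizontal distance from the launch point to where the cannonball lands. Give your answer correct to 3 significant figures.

Components: v_x = 45.2 cos 36.0° = 36.57 m/s, v_y = 45.2 sin 36.0° = 26.57 m/s.
Vertical: 0 = 99.2 + 26.57 t − ½(10) t² ⇒ 5.000 t² − 26.57 t − 99.2 = 0.
t = [26.57 + √(706.0 + 1984)] / 10.00 = 7.844 s.
Horizontal: R = v_x · t = 36.57 × 7.844 = 287 m.

287 m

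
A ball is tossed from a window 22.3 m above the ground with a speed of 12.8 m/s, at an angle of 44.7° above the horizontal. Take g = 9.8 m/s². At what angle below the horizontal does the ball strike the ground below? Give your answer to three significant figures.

v_x = 12.8 cos 44.7° = 9.098 m/s.
At impact |v_y| = √(v_y0² + 2 g h) = √(9.003² + 2×9.8×22.3) = 22.76 m/s.
Angle below horizontal = arctan(|v_y| / v_x) = arctan(22.76 / 9.098) = 68.2°.

68.2°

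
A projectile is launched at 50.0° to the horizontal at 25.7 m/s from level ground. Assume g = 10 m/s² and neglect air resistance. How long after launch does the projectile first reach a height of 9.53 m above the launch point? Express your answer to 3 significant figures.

0.565 s

v_y0 = 25.7 sin 50.0° = 19.69 m/s.
Set y = v_y0 t − ½ g t² = 9.53: 5.000 t² − 19.69 t + 9.53 = 0.
t = [19.69 ± √(387.7 − 190.6)] / 10 = (19.69 ± 14.04) / 10, giving t = 0.565 s or t = 3.37 s.
The projectile is on the way up at the first time, so t = 0.565 s.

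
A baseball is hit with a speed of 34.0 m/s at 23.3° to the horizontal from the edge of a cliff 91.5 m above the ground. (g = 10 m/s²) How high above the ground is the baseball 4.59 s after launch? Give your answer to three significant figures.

v_y0 = 34.0 sin 23.3° = 13.45 m/s.
y(t) = 91.5 + v_y0 t − ½ g t² = 91.5 + 13.45×4.59 − ½×10×4.59² = 47.9 m.

47.9 m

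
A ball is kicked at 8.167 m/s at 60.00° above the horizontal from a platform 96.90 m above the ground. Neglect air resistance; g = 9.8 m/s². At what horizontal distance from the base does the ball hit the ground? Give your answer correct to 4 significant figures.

Components: v_x = 8.167 cos 60.00° = 4.0835 m/s, v_y = 8.167 sin 60.00° = 7.0728 m/s.
Vertical: 0 = 96.90 + 7.0728 t − ½(9.8) t² ⇒ 4.900 t² − 7.0728 t − 96.90 = 0.
t = [7.0728 + √(50.024 + 1899.2)] / 9.800 = 5.2268 s.
Horizontal: R = v_x · t = 4.0835 × 5.2268 = 21.34 m.

21.34 m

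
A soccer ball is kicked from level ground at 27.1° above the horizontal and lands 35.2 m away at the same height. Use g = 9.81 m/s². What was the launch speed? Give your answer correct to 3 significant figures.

20.6 m/s

On level ground, R = v₀² sin(2θ) / g, so v₀ = √(R g / sin 2θ).
sin(2 × 27.1°) = 0.8111.
v₀ = √(35.2 × 9.81 / 0.8111) = √425.7 = 20.6 m/s.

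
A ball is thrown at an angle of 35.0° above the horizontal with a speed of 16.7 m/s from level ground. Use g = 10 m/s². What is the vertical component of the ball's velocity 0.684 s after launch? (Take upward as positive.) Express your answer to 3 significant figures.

Initial vertical component: v_y0 = 16.7 sin 35.0° = 9.579 m/s.
v_y(t) = v_y0 − g t = 9.579 − 10 × 0.684 = 2.74 m/s.

2.74 m/s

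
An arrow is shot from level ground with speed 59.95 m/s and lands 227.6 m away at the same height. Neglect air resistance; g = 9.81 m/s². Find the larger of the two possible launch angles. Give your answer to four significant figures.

70.80°

Level-ground range: R = v₀² sin(2θ)/g ⇒ sin 2θ = R g / v₀² = 227.6×9.81/59.95² = 0.6212.
2θ = arcsin(0.6212) = 38.404° or 180° − 38.404° = 141.596°.
So θ = 19.20° or θ = 70.80°.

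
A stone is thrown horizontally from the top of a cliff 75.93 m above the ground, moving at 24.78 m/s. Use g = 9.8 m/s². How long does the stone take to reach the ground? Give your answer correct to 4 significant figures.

The horizontal speed doesn't affect the fall. With v_y0 = 0, h = ½ g t².
t = √(2 × 75.93 / 9.8) = √15.496 = 3.936 s.

3.936 s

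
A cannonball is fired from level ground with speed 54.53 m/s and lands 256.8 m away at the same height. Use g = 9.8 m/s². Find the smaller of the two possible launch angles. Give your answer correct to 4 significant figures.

28.91°

Level-ground range: R = v₀² sin(2θ)/g ⇒ sin 2θ = R g / v₀² = 256.8×9.8/54.53² = 0.8464.
2θ = arcsin(0.8464) = 57.822° or 180° − 57.822° = 122.178°.
So θ = 28.91° or θ = 61.09°.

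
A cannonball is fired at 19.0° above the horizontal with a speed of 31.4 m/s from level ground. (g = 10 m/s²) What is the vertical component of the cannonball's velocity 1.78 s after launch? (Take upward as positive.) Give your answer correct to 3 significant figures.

Initial vertical component: v_y0 = 31.4 sin 19.0° = 10.22 m/s.
v_y(t) = v_y0 − g t = 10.22 − 10 × 1.78 = -7.58 m/s.

-7.58 m/s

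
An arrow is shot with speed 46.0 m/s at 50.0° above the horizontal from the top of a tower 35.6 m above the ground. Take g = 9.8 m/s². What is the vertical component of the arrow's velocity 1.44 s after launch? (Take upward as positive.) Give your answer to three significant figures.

21.1 m/s

Initial vertical component: v_y0 = 46.0 sin 50.0° = 35.24 m/s.
v_y(t) = v_y0 − g t = 35.24 − 9.8 × 1.44 = 21.1 m/s.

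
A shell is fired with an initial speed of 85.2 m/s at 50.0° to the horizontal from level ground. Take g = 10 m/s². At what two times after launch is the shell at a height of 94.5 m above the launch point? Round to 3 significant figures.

v_y0 = 85.2 sin 50.0° = 65.27 m/s.
Set y = v_y0 t − ½ g t² = 94.5: 5.000 t² − 65.27 t + 94.5 = 0.
t = [65.27 ± √(4260 − 1890)] / 10 = (65.27 ± 48.68) / 10, giving t = 1.66 s or t = 11.4 s.
So the shell is at 94.5 m at t = 1.66 s (rising) and t = 11.4 s (falling).

1.66 s and 11.4 s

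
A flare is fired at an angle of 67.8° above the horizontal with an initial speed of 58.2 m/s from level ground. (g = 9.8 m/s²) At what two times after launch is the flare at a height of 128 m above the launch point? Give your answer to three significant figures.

3.47 s and 7.53 s

v_y0 = 58.2 sin 67.8° = 53.89 m/s.
Set y = v_y0 t − ½ g t² = 128: 4.900 t² − 53.89 t + 128 = 0.
t = [53.89 ± √(2904 − 2509)] / 9.8 = (53.89 ± 19.87) / 9.8, giving t = 3.47 s or t = 7.53 s.
So the flare is at 128 m at t = 3.47 s (rising) and t = 7.53 s (falling).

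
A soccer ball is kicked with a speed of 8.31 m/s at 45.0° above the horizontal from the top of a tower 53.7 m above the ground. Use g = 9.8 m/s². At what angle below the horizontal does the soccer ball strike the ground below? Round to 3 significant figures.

79.9°

v_x = 8.31 cos 45.0° = 5.876 m/s.
At impact |v_y| = √(v_y0² + 2 g h) = √(5.876² + 2×9.8×53.7) = 32.97 m/s.
Angle below horizontal = arctan(|v_y| / v_x) = arctan(32.97 / 5.876) = 79.9°.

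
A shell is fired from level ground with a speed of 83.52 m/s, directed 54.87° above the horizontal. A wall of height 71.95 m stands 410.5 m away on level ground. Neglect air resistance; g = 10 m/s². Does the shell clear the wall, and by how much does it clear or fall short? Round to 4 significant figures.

v_x = 83.52 cos 54.87° = 48.060 m/s; v_y0 = 83.52 sin 54.87° = 68.307 m/s.
Time to reach the wall: t = 410.5 / 48.060 = 8.5414 s.
Height at that point: y = 68.307×8.5414 − 5.000×8.5414² = 218.66 m.
That is 218.66 − 71.95 = 146.7 m above the top of the wall, so the shell clears it.

Yes — it clears the wall by 146.7 m.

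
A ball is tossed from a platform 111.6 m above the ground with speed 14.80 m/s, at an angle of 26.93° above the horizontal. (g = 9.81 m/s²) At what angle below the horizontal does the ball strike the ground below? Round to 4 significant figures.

74.40°

v_x = 14.80 cos 26.93° = 13.195 m/s.
At impact |v_y| = √(v_y0² + 2 g h) = √(6.7029² + 2×9.81×111.6) = 47.271 m/s.
Angle below horizontal = arctan(|v_y| / v_x) = arctan(47.271 / 13.195) = 74.40°.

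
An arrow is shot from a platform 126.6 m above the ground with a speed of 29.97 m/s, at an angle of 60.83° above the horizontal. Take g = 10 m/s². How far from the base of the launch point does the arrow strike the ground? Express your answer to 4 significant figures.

121.1 m

Components: v_x = 29.97 cos 60.83° = 14.607 m/s, v_y = 29.97 sin 60.83° = 26.169 m/s.
Vertical: 0 = 126.6 + 26.169 t − ½(10) t² ⇒ 5.000 t² − 26.169 t − 126.6 = 0.
t = [26.169 + √(684.82 + 2532.0)] / 10.00 = 8.2886 s.
Horizontal: R = v_x · t = 14.607 × 8.2886 = 121.1 m.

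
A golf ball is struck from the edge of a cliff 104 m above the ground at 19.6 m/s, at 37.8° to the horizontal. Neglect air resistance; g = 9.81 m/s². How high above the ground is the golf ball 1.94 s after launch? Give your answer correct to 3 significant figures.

109 m

v_y0 = 19.6 sin 37.8° = 12.01 m/s.
y(t) = 104 + v_y0 t − ½ g t² = 104 + 12.01×1.94 − ½×9.81×1.94² = 109 m.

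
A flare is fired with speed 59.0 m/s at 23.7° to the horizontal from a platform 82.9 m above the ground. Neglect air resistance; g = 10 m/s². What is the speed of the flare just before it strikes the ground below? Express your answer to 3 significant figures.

71.7 m/s

v_x = 59.0 cos 23.7° = 54.02 m/s is unchanged throughout.
For the vertical component, v_y² = v_y0² + 2 g h = (23.71)² + 2×10×82.9 = 2220, so |v_y| = 47.12 m/s.
Impact speed = √(v_x² + v_y²) = √(2918 + 2220) = 71.7 m/s.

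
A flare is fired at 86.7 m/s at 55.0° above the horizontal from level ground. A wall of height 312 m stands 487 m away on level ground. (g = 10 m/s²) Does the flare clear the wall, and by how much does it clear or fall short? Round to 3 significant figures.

v_x = 86.7 cos 55.0° = 49.73 m/s; v_y0 = 86.7 sin 55.0° = 71.02 m/s.
Time to reach the wall: t = 487 / 49.73 = 9.793 s.
Height at that point: y = 71.02×9.793 − 5.000×9.793² = 216.0 m.
That is 312 − 216.0 = 96.0 m below the top of the wall, so the flare does not clear it.

No — it falls 96.0 m short of clearing the wall.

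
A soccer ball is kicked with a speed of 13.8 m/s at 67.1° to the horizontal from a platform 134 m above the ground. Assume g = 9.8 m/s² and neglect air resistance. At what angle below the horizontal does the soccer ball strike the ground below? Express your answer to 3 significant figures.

84.2°

v_x = 13.8 cos 67.1° = 5.370 m/s.
At impact |v_y| = √(v_y0² + 2 g h) = √(12.71² + 2×9.8×134) = 52.80 m/s.
Angle below horizontal = arctan(|v_y| / v_x) = arctan(52.80 / 5.370) = 84.2°.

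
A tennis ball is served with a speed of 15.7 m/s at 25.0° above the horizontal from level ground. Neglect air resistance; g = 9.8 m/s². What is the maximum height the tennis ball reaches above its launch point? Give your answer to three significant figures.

2.25 m

Vertical component of launch velocity: v_y = 15.7 sin 25.0° = 6.635 m/s.
At the highest point the vertical velocity is zero, so v_y² = 2 g h_max.
h_max = (6.635)² / (2 × 9.8) = 44.02 / 19.60 = 2.25 m.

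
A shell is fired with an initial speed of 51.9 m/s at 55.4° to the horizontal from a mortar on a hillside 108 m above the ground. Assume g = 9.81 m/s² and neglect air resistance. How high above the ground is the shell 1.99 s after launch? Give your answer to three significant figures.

174 m

v_y0 = 51.9 sin 55.4° = 42.72 m/s.
y(t) = 108 + v_y0 t − ½ g t² = 108 + 42.72×1.99 − ½×9.81×1.99² = 174 m.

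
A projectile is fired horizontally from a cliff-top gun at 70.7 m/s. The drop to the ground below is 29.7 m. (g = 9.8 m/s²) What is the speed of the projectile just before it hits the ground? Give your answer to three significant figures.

Fall time: t = √(2 × 29.7 / 9.8) = 2.462 s.
At impact: v_x = 70.7 m/s (unchanged), v_y = g t = 9.8 × 2.462 = 24.13 m/s.
Speed = √(v_x² + v_y²) = √(4998 + 582.3) = 74.7 m/s.

74.7 m/s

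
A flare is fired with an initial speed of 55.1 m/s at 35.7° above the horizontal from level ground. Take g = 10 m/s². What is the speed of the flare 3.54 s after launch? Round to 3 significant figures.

v_x = 55.1 cos 35.7° = 44.75 m/s (constant).
v_y(t) = 55.1 sin 35.7° − g t = 32.15 − 10 × 3.54 = -3.250 m/s.
Speed = √(v_x² + v_y²) = √(2003 + 10.56) = 44.9 m/s.

44.9 m/s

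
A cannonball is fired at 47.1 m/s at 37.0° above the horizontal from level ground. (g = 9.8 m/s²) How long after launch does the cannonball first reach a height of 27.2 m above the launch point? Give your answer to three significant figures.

v_y0 = 47.1 sin 37.0° = 28.35 m/s.
Set y = v_y0 t − ½ g t² = 27.2: 4.900 t² − 28.35 t + 27.2 = 0.
t = [28.35 ± √(803.7 − 533.1)] / 9.8 = (28.35 ± 16.45) / 9.8, giving t = 1.21 s or t = 4.57 s.
The cannonball is on the way up at the first time, so t = 1.21 s.

1.21 s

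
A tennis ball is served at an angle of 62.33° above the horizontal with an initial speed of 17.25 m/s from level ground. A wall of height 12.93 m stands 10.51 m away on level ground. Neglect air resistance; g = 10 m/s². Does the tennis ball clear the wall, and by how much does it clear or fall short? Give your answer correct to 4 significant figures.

v_x = 17.25 cos 62.33° = 8.0105 m/s; v_y0 = 17.25 sin 62.33° = 15.277 m/s.
Time to reach the wall: t = 10.51 / 8.0105 = 1.3120 s.
Height at that point: y = 15.277×1.3120 − 5.000×1.3120² = 11.437 m.
That is 12.93 − 11.437 = 1.493 m below the top of the wall, so the tennis ball does not clear it.

No — it falls 1.493 m short of clearing the wall.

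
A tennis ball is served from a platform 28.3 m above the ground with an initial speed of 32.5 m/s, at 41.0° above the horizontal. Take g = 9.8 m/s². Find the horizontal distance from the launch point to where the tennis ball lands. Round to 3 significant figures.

Components: v_x = 32.5 cos 41.0° = 24.53 m/s, v_y = 32.5 sin 41.0° = 21.32 m/s.
Vertical: 0 = 28.3 + 21.32 t − ½(9.8) t² ⇒ 4.900 t² − 21.32 t − 28.3 = 0.
t = [21.32 + √(454.5 + 554.7)] / 9.800 = 5.417 s.
Horizontal: R = v_x · t = 24.53 × 5.417 = 133 m.

133 m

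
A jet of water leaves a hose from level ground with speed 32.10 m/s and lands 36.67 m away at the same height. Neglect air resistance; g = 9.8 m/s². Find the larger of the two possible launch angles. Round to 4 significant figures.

79.79°

Level-ground range: R = v₀² sin(2θ)/g ⇒ sin 2θ = R g / v₀² = 36.67×9.8/32.10² = 0.3488.
2θ = arcsin(0.3488) = 20.414° or 180° − 20.414° = 159.586°.
So θ = 10.21° or θ = 79.79°.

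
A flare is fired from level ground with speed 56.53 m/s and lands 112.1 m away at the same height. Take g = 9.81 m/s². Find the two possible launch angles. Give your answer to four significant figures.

Level-ground range: R = v₀² sin(2θ)/g ⇒ sin 2θ = R g / v₀² = 112.1×9.81/56.53² = 0.3441.
2θ = arcsin(0.3441) = 20.127° or 180° − 20.127° = 159.873°.
So θ = 10.06° or θ = 79.94°.

10.06° and 79.94°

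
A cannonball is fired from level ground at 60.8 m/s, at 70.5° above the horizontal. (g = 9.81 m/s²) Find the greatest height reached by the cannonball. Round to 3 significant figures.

167 m

Vertical component of launch velocity: v_y = 60.8 sin 70.5° = 57.31 m/s.
At the highest point the vertical velocity is zero, so v_y² = 2 g h_max.
h_max = (57.31)² / (2 × 9.81) = 3284 / 19.62 = 167 m.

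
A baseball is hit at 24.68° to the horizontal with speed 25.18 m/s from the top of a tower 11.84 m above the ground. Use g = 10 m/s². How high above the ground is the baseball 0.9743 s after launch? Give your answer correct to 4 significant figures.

v_y0 = 25.18 sin 24.68° = 10.514 m/s.
y(t) = 11.84 + v_y0 t − ½ g t² = 11.84 + 10.514×0.9743 − ½×10×0.9743² = 17.34 m.

17.34 m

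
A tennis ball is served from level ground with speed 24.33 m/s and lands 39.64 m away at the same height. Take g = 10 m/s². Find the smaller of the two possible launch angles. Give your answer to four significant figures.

21.02°

Level-ground range: R = v₀² sin(2θ)/g ⇒ sin 2θ = R g / v₀² = 39.64×10/24.33² = 0.6697.
2θ = arcsin(0.6697) = 42.044° or 180° − 42.044° = 137.956°.
So θ = 21.02° or θ = 68.98°.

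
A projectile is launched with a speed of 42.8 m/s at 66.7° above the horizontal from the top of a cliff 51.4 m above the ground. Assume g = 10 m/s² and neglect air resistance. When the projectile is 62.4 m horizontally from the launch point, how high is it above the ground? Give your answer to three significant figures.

128 m

v_x = 42.8 cos 66.7° = 16.93 m/s, v_y0 = 42.8 sin 66.7° = 39.31 m/s.
Time to reach x = 62.4 m: t = x / v_x = 62.4 / 16.93 = 3.686 s.
y = 51.4 + v_y0 t − ½ g t² = 51.4 + 39.31×3.686 − 5.000×3.686² = 128 m.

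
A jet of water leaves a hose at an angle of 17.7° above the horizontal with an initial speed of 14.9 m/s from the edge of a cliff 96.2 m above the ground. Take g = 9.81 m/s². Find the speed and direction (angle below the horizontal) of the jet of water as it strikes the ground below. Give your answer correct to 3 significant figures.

45.9 m/s at 72.0° below the horizontal

v_x = 14.9 cos 17.7° = 14.19 m/s (constant).
|v_y| at impact = √((4.530)² + 2×9.81×96.2) = 43.68 m/s.
Speed = √(14.19² + 43.68²) = 45.9 m/s; angle = arctan(43.68/14.19) = 72.0° below horizontal.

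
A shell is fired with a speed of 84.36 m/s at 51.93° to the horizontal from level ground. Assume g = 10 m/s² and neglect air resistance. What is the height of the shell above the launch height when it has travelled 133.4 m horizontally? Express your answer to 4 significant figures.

v_x = 84.36 cos 51.93° = 52.018 m/s, v_y0 = 84.36 sin 51.93° = 66.413 m/s.
Time to reach x = 133.4 m: t = x / v_x = 133.4 / 52.018 = 2.5645 s.
y = v_y0 t − ½ g t² = 66.413×2.5645 − 5.000×2.5645² = 137.4 m.

137.4 m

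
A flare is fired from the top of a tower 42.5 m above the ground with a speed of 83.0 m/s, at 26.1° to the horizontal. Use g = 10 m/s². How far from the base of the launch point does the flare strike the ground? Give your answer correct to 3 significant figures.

620 m

Components: v_x = 83.0 cos 26.1° = 74.54 m/s, v_y = 83.0 sin 26.1° = 36.51 m/s.
Vertical: 0 = 42.5 + 36.51 t − ½(10) t² ⇒ 5.000 t² − 36.51 t − 42.5 = 0.
t = [36.51 + √(1333 + 850.0)] / 10.00 = 8.323 s.
Horizontal: R = v_x · t = 74.54 × 8.323 = 620 m.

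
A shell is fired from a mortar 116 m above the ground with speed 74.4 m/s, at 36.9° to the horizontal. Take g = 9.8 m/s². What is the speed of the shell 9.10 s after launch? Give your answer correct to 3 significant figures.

v_x = 74.4 cos 36.9° = 59.50 m/s (constant).
v_y(t) = 74.4 sin 36.9° − g t = 44.67 − 9.8 × 9.10 = -44.51 m/s.
Speed = √(v_x² + v_y²) = √(3540 + 1981) = 74.3 m/s.

74.3 m/s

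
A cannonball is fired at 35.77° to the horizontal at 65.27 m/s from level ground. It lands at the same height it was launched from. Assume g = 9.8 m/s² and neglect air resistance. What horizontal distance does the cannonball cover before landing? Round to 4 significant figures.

412.3 m

Components: v_x = 65.27 cos 35.77° = 52.958 m/s, v_y = 65.27 sin 35.77° = 38.152 m/s.
Time of flight (same landing height): t = 2 v_y / g = 2 × 38.152 / 9.8 = 7.7861 s.
Range: R = v_x · t = 52.958 × 7.7861 = 412.3 m.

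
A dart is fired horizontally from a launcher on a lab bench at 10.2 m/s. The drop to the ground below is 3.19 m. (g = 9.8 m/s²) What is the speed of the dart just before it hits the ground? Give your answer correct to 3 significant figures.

12.9 m/s

Fall time: t = √(2 × 3.19 / 9.8) = 0.8069 s.
At impact: v_x = 10.2 m/s (unchanged), v_y = g t = 9.8 × 0.8069 = 7.908 m/s.
Speed = √(v_x² + v_y²) = √(104.0 + 62.54) = 12.9 m/s.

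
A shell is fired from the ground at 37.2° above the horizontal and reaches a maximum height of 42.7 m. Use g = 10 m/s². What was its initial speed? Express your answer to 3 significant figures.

At maximum height v_y = 0, so (v₀ sin θ)² = 2 g H.
v₀ sin 37.2° = √(2 × 10 × 42.7) = 29.22 m/s.
v₀ = 29.22 / sin 37.2° = 29.22 / 0.6046 = 48.3 m/s.

48.3 m/s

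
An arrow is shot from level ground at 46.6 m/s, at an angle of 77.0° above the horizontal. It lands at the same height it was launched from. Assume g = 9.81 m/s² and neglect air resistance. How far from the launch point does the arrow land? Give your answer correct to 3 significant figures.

97.0 m

Components: v_x = 46.6 cos 77.0° = 10.48 m/s, v_y = 46.6 sin 77.0° = 45.41 m/s.
Time of flight (same landing height): t = 2 v_y / g = 2 × 45.41 / 9.81 = 9.258 s.
Range: R = v_x · t = 10.48 × 9.258 = 97.0 m.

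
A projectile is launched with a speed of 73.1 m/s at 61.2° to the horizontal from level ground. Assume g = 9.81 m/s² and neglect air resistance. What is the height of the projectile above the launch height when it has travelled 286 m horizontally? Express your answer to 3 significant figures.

v_x = 73.1 cos 61.2° = 35.22 m/s, v_y0 = 73.1 sin 61.2° = 64.06 m/s.
Time to reach x = 286 m: t = x / v_x = 286 / 35.22 = 8.120 s.
y = v_y0 t − ½ g t² = 64.06×8.120 − 4.905×8.120² = 197 m.

197 m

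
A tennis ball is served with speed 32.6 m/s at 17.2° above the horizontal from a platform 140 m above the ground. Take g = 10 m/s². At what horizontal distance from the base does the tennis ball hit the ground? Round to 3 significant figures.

Components: v_x = 32.6 cos 17.2° = 31.14 m/s, v_y = 32.6 sin 17.2° = 9.640 m/s.
Vertical: 0 = 140 + 9.640 t − ½(10) t² ⇒ 5.000 t² − 9.640 t − 140 = 0.
t = [9.640 + √(92.93 + 2800)] / 10.00 = 6.343 s.
Horizontal: R = v_x · t = 31.14 × 6.343 = 198 m.

198 m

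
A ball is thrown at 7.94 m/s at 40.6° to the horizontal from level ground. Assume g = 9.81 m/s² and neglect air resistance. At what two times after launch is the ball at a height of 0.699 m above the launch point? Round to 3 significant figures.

0.159 s and 0.894 s

v_y0 = 7.94 sin 40.6° = 5.167 m/s.
Set y = v_y0 t − ½ g t² = 0.699: 4.905 t² − 5.167 t + 0.699 = 0.
t = [5.167 ± √(26.70 − 13.71)] / 9.81 = (5.167 ± 3.604) / 9.81, giving t = 0.159 s or t = 0.894 s.
So the ball is at 0.699 m at t = 0.159 s (rising) and t = 0.894 s (falling).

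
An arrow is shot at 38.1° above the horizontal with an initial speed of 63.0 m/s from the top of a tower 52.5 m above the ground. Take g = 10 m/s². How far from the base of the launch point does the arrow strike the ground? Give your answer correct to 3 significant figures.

444 m

Components: v_x = 63.0 cos 38.1° = 49.58 m/s, v_y = 63.0 sin 38.1° = 38.87 m/s.
Vertical: 0 = 52.5 + 38.87 t − ½(10) t² ⇒ 5.000 t² − 38.87 t − 52.5 = 0.
t = [38.87 + √(1511 + 1050)] / 10.00 = 8.948 s.
Horizontal: R = v_x · t = 49.58 × 8.948 = 444 m.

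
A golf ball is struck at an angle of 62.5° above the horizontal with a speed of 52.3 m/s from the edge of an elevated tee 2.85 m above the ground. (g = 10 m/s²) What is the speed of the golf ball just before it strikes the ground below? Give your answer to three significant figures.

v_x = 52.3 cos 62.5° = 24.15 m/s is unchanged throughout.
For the vertical component, v_y² = v_y0² + 2 g h = (46.39)² + 2×10×2.85 = 2209, so |v_y| = 47.00 m/s.
Impact speed = √(v_x² + v_y²) = √(583.2 + 2209) = 52.8 m/s.

52.8 m/s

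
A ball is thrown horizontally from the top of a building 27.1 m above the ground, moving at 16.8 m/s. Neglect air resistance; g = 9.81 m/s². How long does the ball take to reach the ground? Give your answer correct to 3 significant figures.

The horizontal speed doesn't affect the fall. With v_y0 = 0, h = ½ g t².
t = √(2 × 27.1 / 9.81) = √5.525 = 2.35 s.

2.35 s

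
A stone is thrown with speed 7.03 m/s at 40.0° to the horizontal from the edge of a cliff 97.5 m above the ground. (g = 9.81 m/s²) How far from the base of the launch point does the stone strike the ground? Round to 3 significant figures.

Components: v_x = 7.03 cos 40.0° = 5.385 m/s, v_y = 7.03 sin 40.0° = 4.519 m/s.
Vertical: 0 = 97.5 + 4.519 t − ½(9.81) t² ⇒ 4.905 t² − 4.519 t − 97.5 = 0.
t = [4.519 + √(20.42 + 1913)] / 9.810 = 4.943 s.
Horizontal: R = v_x · t = 5.385 × 4.943 = 26.6 m.

26.6 m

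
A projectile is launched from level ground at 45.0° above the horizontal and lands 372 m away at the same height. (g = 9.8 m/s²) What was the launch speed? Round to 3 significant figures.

On level ground, R = v₀² sin(2θ) / g, so v₀ = √(R g / sin 2θ).
sin(2 × 45.0°) = 1.000.
v₀ = √(372 × 9.8 / 1.000) = √3646 = 60.4 m/s.

60.4 m/s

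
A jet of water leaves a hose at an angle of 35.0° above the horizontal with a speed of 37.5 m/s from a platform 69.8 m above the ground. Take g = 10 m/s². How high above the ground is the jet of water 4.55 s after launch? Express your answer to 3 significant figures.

64.2 m

v_y0 = 37.5 sin 35.0° = 21.51 m/s.
y(t) = 69.8 + v_y0 t − ½ g t² = 69.8 + 21.51×4.55 − ½×10×4.55² = 64.2 m.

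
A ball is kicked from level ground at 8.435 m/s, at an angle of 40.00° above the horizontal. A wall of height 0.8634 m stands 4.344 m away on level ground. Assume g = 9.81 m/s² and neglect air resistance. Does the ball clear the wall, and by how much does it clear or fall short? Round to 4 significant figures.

v_x = 8.435 cos 40.00° = 6.4616 m/s; v_y0 = 8.435 sin 40.00° = 5.4219 m/s.
Time to reach the wall: t = 4.344 / 6.4616 = 0.67228 s.
Height at that point: y = 5.4219×0.67228 − 4.905×0.67228² = 1.4282 m.
That is 1.4282 − 0.8634 = 0.5648 m above the top of the wall, so the ball clears it.

Yes — it clears the wall by 0.5648 m.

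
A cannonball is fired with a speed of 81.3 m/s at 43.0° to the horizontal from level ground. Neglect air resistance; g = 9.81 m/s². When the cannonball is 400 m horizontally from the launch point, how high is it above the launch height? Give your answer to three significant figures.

v_x = 81.3 cos 43.0° = 59.46 m/s, v_y0 = 81.3 sin 43.0° = 55.45 m/s.
Time to reach x = 400 m: t = x / v_x = 400 / 59.46 = 6.727 s.
y = v_y0 t − ½ g t² = 55.45×6.727 − 4.905×6.727² = 151 m.

151 m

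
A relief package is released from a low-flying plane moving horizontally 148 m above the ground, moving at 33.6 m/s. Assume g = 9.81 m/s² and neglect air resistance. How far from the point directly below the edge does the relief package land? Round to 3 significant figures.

Initial vertical velocity is zero, so the fall time comes from h = ½ g t²: t = √(2 × 148 / 9.81) = 5.493 s.
Horizontal motion is uniform at 33.6 m/s, so x = 33.6 × 5.493 = 185 m.

185 m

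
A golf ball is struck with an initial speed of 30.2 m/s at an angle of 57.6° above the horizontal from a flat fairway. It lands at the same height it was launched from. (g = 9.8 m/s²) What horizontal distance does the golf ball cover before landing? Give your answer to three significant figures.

Components: v_x = 30.2 cos 57.6° = 16.18 m/s, v_y = 30.2 sin 57.6° = 25.50 m/s.
Time of flight (same landing height): t = 2 v_y / g = 2 × 25.50 / 9.8 = 5.204 s.
Range: R = v_x · t = 16.18 × 5.204 = 84.2 m.

84.2 m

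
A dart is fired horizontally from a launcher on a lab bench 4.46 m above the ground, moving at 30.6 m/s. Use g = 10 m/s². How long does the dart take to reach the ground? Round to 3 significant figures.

0.944 s

The horizontal speed doesn't affect the fall. With v_y0 = 0, h = ½ g t².
t = √(2 × 4.46 / 10) = √0.8920 = 0.944 s.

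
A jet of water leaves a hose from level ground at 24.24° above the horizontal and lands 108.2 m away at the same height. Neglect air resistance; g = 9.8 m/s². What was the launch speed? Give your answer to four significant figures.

On level ground, R = v₀² sin(2θ) / g, so v₀ = √(R g / sin 2θ).
sin(2 × 24.24°) = 0.7487.
v₀ = √(108.2 × 9.8 / 0.7487) = √1416.3 = 37.63 m/s.

37.63 m/s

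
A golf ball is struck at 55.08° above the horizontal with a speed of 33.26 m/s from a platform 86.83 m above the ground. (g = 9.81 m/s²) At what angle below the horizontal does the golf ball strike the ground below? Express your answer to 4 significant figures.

v_x = 33.26 cos 55.08° = 19.039 m/s.
At impact |v_y| = √(v_y0² + 2 g h) = √(27.272² + 2×9.81×86.83) = 49.471 m/s.
Angle below horizontal = arctan(|v_y| / v_x) = arctan(49.471 / 19.039) = 68.95°.

68.95°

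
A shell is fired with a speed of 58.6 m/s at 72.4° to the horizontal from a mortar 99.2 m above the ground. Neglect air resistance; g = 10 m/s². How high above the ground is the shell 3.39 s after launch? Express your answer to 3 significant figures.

v_y0 = 58.6 sin 72.4° = 55.86 m/s.
y(t) = 99.2 + v_y0 t − ½ g t² = 99.2 + 55.86×3.39 − ½×10×3.39² = 231 m.

231 m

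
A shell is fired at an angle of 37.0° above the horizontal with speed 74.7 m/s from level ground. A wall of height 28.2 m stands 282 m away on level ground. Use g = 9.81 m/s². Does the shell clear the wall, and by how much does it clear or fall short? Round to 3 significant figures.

Yes — it clears the wall by 74.7 m.

v_x = 74.7 cos 37.0° = 59.66 m/s; v_y0 = 74.7 sin 37.0° = 44.96 m/s.
Time to reach the wall: t = 282 / 59.66 = 4.727 s.
Height at that point: y = 44.96×4.727 − 4.905×4.727² = 102.9 m.
That is 102.9 − 28.2 = 74.7 m above the top of the wall, so the shell clears it.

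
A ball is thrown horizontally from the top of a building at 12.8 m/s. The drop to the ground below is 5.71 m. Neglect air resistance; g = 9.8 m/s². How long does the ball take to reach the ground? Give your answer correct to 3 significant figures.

1.08 s

The horizontal speed doesn't affect the fall. With v_y0 = 0, h = ½ g t².
t = √(2 × 5.71 / 9.8) = √1.165 = 1.08 s.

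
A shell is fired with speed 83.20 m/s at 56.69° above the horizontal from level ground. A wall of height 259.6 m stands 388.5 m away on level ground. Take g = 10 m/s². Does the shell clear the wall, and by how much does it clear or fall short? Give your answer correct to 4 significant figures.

No — it falls 29.88 m short of clearing the wall.

v_x = 83.20 cos 56.69° = 45.691 m/s; v_y0 = 83.20 sin 56.69° = 69.531 m/s.
Time to reach the wall: t = 388.5 / 45.691 = 8.5028 s.
Height at that point: y = 69.531×8.5028 − 5.000×8.5028² = 229.72 m.
That is 259.6 − 229.72 = 29.88 m below the top of the wall, so the shell does not clear it.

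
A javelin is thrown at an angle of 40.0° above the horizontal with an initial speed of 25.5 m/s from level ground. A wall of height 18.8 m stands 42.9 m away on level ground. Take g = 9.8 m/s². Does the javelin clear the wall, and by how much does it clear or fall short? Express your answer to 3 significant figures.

v_x = 25.5 cos 40.0° = 19.53 m/s; v_y0 = 25.5 sin 40.0° = 16.39 m/s.
Time to reach the wall: t = 42.9 / 19.53 = 2.197 s.
Height at that point: y = 16.39×2.197 − 4.900×2.197² = 12.36 m.
That is 18.8 − 12.36 = 6.44 m below the top of the wall, so the javelin does not clear it.

No — it falls 6.44 m short of clearing the wall.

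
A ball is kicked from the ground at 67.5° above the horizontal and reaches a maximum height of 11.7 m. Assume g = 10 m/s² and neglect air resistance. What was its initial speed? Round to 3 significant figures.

At maximum height v_y = 0, so (v₀ sin θ)² = 2 g H.
v₀ sin 67.5° = √(2 × 10 × 11.7) = 15.30 m/s.
v₀ = 15.30 / sin 67.5° = 15.30 / 0.9239 = 16.6 m/s.

16.6 m/s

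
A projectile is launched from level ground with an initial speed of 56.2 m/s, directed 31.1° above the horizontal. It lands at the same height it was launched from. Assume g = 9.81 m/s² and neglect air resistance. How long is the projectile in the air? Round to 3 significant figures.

5.92 s

Vertical component: v_y = 56.2 sin 31.1° = 29.03 m/s.
For a projectile landing at launch height, time of flight is t = 2 v_y / g = 2 × 29.03 / 9.81 = 5.92 s.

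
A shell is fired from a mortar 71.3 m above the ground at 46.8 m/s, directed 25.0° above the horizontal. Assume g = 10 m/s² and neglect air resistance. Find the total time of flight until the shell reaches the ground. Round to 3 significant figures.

6.24 s

Vertical component: v_y = 46.8 sin 25.0° = 19.78 m/s.
Taking up as positive with launch at y = 71.3 m, landing at y = 0: 0 = 71.3 + 19.78 t − ½(10) t².
Solving 5.000 t² − 19.78 t − 71.3 = 0 gives t = [19.78 + √(19.78² + 4·5.000·71.3)] / 10.00 = 6.24 s.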